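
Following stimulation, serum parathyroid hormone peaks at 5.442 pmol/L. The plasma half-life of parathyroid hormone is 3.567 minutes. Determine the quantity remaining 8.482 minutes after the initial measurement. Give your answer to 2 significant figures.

Number of half-lives: n = 8.482/3.567 ≈ 2.3779.
Remaining = 5.442 × (1/2)^2.3779 = 5.442 × 0.19239 ≈ 1.047 pmol/L.

1.0 pmol/L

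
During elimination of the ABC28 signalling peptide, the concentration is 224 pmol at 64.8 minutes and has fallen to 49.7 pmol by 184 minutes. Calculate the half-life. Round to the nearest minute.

Over Δt = 184 − 64.8 = 119.2 minutes, the level fell by a factor of 224/49.7 ≈ 4.507.
n = log₂(4.507) ≈ 2.1722 half-lives, so t½ = 119.2/2.1722 ≈ 54.876 minutes.

55 minutes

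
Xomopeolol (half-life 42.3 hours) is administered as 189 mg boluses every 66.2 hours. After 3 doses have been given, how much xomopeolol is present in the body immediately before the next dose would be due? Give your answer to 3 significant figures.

92.8 mg

The 3 doses were given 198.6, 132.4, 66.2 hours ago.
Total = 189·(1/2)^(198.6/42.3) + 189·(1/2)^(132.4/42.3) + 189·(1/2)^(66.2/42.3)
      = 7.2965 + 21.589 + 63.877 ≈ 92.763 mg.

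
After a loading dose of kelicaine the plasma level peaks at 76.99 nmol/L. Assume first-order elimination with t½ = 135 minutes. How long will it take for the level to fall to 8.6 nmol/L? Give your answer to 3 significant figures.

427 minutes

Fraction remaining = 8.6/76.99 ≈ 0.1117.
n = log₂(76.99/8.6) = ln(8.9523)/ln 2 ≈ 3.1623 half-lives.
t = n × t½ = 3.1623 × 135 ≈ 426.91 minutes.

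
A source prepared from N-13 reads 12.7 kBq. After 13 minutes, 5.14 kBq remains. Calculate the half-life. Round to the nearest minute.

A/A₀ = 5.14/12.7 ≈ 0.40472.
n = log₂(2.4708) ≈ 1.305 half-lives elapsed in 13 minutes.
t½ = 13/1.305 ≈ 9.9618 minutes.

10 minutes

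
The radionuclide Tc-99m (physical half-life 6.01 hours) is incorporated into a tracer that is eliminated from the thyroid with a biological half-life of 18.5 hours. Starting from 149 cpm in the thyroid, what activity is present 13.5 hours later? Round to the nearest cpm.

19 cpm

1/t_eff = 1/t_phys + 1/t_biol = 1/6.01 + 1/18.5 = 0.22044 per hour.
t_eff = 6.01 × 18.5 / (6.01 + 18.5) ≈ 4.5363 hours.
Remaining = 149 × (1/2)^(13.5/4.5363) = 149 × (1/2)^2.976 ≈ 18.938 cpm.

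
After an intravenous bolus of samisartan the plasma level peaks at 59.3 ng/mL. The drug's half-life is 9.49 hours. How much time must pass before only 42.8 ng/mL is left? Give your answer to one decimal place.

4.5 hours

Fraction remaining = 42.8/59.3 ≈ 0.72175.
n = log₂(59.3/42.8) = ln(1.3855)/ln 2 ≈ 0.47042 half-lives.
t = n × t½ = 0.47042 × 9.49 ≈ 4.4643 hours.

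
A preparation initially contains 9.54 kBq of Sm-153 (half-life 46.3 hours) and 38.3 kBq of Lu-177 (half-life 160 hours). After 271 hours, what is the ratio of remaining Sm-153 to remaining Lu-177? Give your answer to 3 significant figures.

Sm-153: 9.54 × (1/2)^(271/46.3) = 9.54 × (1/2)^5.8531 ≈ 0.16504 kBq.
Lu-177: 38.3 × (1/2)^(271/160) = 38.3 × (1/2)^1.6938 ≈ 11.839 kBq.
Ratio ≈ 0.16504 / 11.839 ≈ 0.01394.

0.0139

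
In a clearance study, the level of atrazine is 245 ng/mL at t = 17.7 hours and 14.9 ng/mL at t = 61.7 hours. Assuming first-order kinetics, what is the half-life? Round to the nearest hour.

11 hours

Over Δt = 61.7 − 17.7 = 44 hours, the level fell by a factor of 245/14.9 ≈ 16.443.
n = log₂(16.443) ≈ 4.0394 half-lives, so t½ = 44/4.0394 ≈ 10.893 hours.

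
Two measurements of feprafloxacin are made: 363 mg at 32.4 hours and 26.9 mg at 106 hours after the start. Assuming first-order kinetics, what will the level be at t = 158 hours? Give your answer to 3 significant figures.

Over Δt = 106 − 32.4 = 73.6 hours, the level fell by a factor of 363/26.9 ≈ 13.494.
n = log₂(13.494) ≈ 3.7543 half-lives, so t½ = 73.6/3.7543 ≈ 19.604 hours.
From t = 106 to t = 158: 26.9 × (1/2)^((158−106)/19.604) ≈ 4.2783 mg.

4.28 mg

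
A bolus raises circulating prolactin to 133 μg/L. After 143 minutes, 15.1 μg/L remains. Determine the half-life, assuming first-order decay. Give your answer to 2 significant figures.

A/A₀ = 15.1/133 ≈ 0.11353.
n = log₂(8.8079) ≈ 3.1388 half-lives elapsed in 143 minutes.
t½ = 143/3.1388 ≈ 45.559 minutes.

46 minutes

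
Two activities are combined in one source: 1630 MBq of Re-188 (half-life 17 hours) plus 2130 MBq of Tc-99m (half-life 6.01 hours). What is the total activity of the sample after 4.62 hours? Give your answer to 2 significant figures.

Re-188: 1630 × (1/2)^(4.62/17) = 1630 × (1/2)^0.27176 ≈ 1350.1 MBq.
Tc-99m: 2130 × (1/2)^(4.62/6.01) = 2130 × (1/2)^0.76872 ≈ 1250.2 MBq.
Total = 1350.1 + 1250.2 ≈ 2600.3 MBq.

2600 MBq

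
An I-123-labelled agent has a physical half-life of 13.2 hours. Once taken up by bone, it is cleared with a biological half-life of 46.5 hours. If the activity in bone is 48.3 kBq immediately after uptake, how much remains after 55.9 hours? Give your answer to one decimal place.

1/t_eff = 1/t_phys + 1/t_biol = 1/13.2 + 1/46.5 = 0.097263 per hour.
t_eff = 13.2 × 46.5 / (13.2 + 46.5) ≈ 10.281 hours.
Remaining = 48.3 × (1/2)^(55.9/10.281) = 48.3 × (1/2)^5.437 ≈ 1.1149 kBq.

1.1 kBq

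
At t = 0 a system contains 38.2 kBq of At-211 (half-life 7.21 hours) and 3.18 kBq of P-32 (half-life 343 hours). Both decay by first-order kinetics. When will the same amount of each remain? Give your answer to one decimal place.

Set 38.2·(1/2)^(t/7.21) = 3.18·(1/2)^(t/343).
Taking log₂: log₂(38.2/3.18) = t·(1/7.21 − 1/343).
log₂(12.013) = 3.5865; 1/7.21 − 1/343 = 0.13578.
t = 3.5865 / 0.13578 ≈ 26.414 hours.

26.4 hours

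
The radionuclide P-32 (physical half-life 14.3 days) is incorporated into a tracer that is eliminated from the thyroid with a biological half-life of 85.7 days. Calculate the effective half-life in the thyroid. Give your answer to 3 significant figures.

12.3 days

1/t_eff = 1/t_phys + 1/t_biol = 1/14.3 + 1/85.7 = 0.081599 per day.
t_eff = 14.3 × 85.7 / (14.3 + 85.7) ≈ 12.255 days.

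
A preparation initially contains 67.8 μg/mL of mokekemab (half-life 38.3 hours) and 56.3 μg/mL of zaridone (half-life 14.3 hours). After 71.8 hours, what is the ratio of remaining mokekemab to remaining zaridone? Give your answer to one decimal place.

10.7

mokekemab: 67.8 × (1/2)^(71.8/38.3) = 67.8 × (1/2)^1.8747 ≈ 18.488 μg/mL.
zaridone: 56.3 × (1/2)^(71.8/14.3) = 56.3 × (1/2)^5.021 ≈ 1.734 μg/mL.
Ratio ≈ 18.488 / 1.734 ≈ 10.662.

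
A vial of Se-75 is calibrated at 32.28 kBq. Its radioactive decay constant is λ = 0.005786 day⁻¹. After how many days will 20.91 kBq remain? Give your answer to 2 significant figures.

75 days

t½ = ln 2 / λ = 0.69315 / 0.005786 ≈ 119.8 days.
Fraction remaining = 20.91/32.28 ≈ 0.64777.
n = log₂(32.28/20.91) = ln(1.5438)/ln 2 ≈ 0.62645 half-lives.
t = n × t½ = 0.62645 × 119.8 ≈ 75.047 days.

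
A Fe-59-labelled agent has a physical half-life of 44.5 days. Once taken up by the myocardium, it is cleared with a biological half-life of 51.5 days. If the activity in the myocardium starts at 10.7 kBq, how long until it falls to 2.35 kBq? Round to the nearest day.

1/t_eff = 1/t_phys + 1/t_biol = 1/44.5 + 1/51.5 = 0.041889 per day.
t_eff = 44.5 × 51.5 / (44.5 + 51.5) ≈ 23.872 days.
n = log₂(10.7/2.35) ≈ 2.1869; t = 2.1869 × 23.872 ≈ 52.206 days.

52 days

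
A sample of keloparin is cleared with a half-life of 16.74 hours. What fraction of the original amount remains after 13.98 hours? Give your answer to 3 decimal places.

0.561

n = 13.98/16.74 ≈ 0.83513 half-lives.
Fraction remaining = (1/2)^0.83513 ≈ 0.56053.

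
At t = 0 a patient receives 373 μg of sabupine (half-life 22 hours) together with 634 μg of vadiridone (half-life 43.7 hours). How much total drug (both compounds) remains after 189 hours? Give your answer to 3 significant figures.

sabupine: 373 × (1/2)^(189/22) = 373 × (1/2)^8.5909 ≈ 0.96736 μg.
vadiridone: 634 × (1/2)^(189/43.7) = 634 × (1/2)^4.3249 ≈ 31.634 μg.
Total = 0.96736 + 31.634 ≈ 32.601 μg.

32.6 μg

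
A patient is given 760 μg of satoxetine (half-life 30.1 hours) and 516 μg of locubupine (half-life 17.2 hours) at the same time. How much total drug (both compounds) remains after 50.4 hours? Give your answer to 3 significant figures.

satoxetine: 760 × (1/2)^(50.4/30.1) = 760 × (1/2)^1.6744 ≈ 238.1 μg.
locubupine: 516 × (1/2)^(50.4/17.2) = 516 × (1/2)^2.9302 ≈ 67.696 μg.
Total = 238.1 + 67.696 ≈ 305.8 μg.

306 μg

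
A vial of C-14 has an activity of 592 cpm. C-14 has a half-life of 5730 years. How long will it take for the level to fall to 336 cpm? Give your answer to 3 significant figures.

4680 years

Fraction remaining = 336/592 ≈ 0.56757.
n = log₂(592/336) = ln(1.7619)/ln 2 ≈ 0.81714 half-lives.
t = n × t½ = 0.81714 × 5730 ≈ 4682.2 years.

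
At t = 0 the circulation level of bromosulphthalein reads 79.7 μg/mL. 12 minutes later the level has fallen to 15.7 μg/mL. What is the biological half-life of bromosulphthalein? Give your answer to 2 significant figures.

5.1 minutes

A/A₀ = 15.7/79.7 ≈ 0.19699.
n = log₂(5.0764) ≈ 2.3438 half-lives elapsed in 12 minutes.
t½ = 12/2.3438 ≈ 5.1199 minutes.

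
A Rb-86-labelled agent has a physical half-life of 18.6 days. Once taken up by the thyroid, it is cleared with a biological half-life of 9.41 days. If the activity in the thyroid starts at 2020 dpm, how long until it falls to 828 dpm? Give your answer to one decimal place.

8.0 days

1/t_eff = 1/t_phys + 1/t_biol = 1/18.6 + 1/9.41 = 0.16003 per day.
t_eff = 18.6 × 9.41 / (18.6 + 9.41) ≈ 6.2487 days.
n = log₂(2020/828) ≈ 1.2867; t = 1.2867 × 6.2487 ≈ 8.0399 days.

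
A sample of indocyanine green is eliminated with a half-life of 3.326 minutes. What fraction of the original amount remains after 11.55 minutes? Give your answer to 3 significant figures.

n = 11.55/3.326 ≈ 3.4726 half-lives.
Fraction remaining = (1/2)^3.4726 ≈ 0.090081.

0.0901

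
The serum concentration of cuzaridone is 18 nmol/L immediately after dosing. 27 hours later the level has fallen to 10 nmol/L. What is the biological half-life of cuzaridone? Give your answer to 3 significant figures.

31.8 hours

A/A₀ = 10/18 ≈ 0.55556.
n = log₂(1.8) ≈ 0.848 half-lives elapsed in 27 hours.
t½ = 27/0.848 ≈ 31.84 hours.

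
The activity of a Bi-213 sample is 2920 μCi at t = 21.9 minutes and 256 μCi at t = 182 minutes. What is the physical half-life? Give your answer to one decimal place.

Over Δt = 182 − 21.9 = 160.1 minutes, the level fell by a factor of 2920/256 ≈ 11.406.
n = log₂(11.406) ≈ 3.5118 half-lives, so t½ = 160.1/3.5118 ≈ 45.59 minutes.

45.6 minutes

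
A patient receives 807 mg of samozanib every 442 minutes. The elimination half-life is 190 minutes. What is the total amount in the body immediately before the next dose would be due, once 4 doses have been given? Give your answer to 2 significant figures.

The 4 doses were given 1768, 1326, 884, 442 minutes ago.
Total = 807·(1/2)^(1768/190) + 807·(1/2)^(1326/190) + 807·(1/2)^(884/190) + 807·(1/2)^(442/190)
      = 1.2756 + 6.3974 + 32.084 + 160.91 ≈ 200.67 mg.

200 mg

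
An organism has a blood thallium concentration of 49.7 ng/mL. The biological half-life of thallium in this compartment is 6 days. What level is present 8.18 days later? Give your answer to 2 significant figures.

Number of half-lives: n = 8.18/6 ≈ 1.3633.
Remaining = 49.7 × (1/2)^1.3633 = 49.7 × 0.38868 ≈ 19.318 ng/mL.

19 ng/mL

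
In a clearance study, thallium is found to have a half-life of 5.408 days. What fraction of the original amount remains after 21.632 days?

0.0625

n = 21.632/5.408 ≈ 4 half-lives.
Fraction remaining = (1/2)^4 ≈ 0.0625.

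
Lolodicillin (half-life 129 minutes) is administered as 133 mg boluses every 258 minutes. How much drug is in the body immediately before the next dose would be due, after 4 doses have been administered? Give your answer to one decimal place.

44.2 mg

The 4 doses were given 1032, 774, 516, 258 minutes ago.
Total = 133·(1/2)^(1032/129) + 133·(1/2)^(774/129) + 133·(1/2)^(516/129) + 133·(1/2)^(258/129)
      = 0.51953 + 2.0781 + 8.3125 + 33.25 ≈ 44.16 mg.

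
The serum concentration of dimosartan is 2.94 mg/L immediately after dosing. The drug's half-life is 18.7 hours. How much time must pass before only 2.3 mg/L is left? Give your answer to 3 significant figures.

6.62 hours

Fraction remaining = 2.3/2.94 ≈ 0.78231.
n = log₂(2.94/2.3) = ln(1.2783)/ln 2 ≈ 0.35418 half-lives.
t = n × t½ = 0.35418 × 18.7 ≈ 6.6232 hours.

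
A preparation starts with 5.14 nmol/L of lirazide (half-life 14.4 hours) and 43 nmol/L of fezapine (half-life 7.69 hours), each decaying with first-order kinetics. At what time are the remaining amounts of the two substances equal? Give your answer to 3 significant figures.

Set 5.14·(1/2)^(t/14.4) = 43·(1/2)^(t/7.69).
Taking log₂: log₂(5.14/43) = t·(1/14.4 − 1/7.69).
log₂(0.11953) = -3.0645; 1/14.4 − 1/7.69 = -0.060595.
t = -3.0645 / -0.060595 ≈ 50.574 hours.

50.6 hours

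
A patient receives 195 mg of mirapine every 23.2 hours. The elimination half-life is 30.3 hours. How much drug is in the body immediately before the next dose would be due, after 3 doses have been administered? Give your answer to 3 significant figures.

222 mg

The 3 doses were given 69.6, 46.4, 23.2 hours ago.
Total = 195·(1/2)^(69.6/30.3) + 195·(1/2)^(46.4/30.3) + 195·(1/2)^(23.2/30.3)
      = 39.679 + 67.461 + 114.69 ≈ 221.83 mg.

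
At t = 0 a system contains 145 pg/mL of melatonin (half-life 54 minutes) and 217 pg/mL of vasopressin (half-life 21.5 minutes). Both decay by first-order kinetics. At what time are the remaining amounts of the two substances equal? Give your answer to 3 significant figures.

Set 145·(1/2)^(t/54) = 217·(1/2)^(t/21.5).
Taking log₂: log₂(145/217) = t·(1/54 − 1/21.5).
log₂(0.6682) = -0.58164; 1/54 − 1/21.5 = -0.027993.
t = -0.58164 / -0.027993 ≈ 20.778 minutes.

20.8 minutes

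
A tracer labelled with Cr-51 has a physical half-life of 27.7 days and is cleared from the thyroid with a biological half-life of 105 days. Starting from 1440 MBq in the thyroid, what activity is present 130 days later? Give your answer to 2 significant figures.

24 MBq

1/t_eff = 1/t_phys + 1/t_biol = 1/27.7 + 1/105 = 0.045625 per day.
t_eff = 27.7 × 105 / (27.7 + 105) ≈ 21.918 days.
Remaining = 1440 × (1/2)^(130/21.918) = 1440 × (1/2)^5.9312 ≈ 23.598 MBq.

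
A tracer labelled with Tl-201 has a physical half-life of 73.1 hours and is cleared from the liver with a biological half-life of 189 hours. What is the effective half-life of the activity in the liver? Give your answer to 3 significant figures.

52.7 hours

1/t_eff = 1/t_phys + 1/t_biol = 1/73.1 + 1/189 = 0.018971 per hour.
t_eff = 73.1 × 189 / (73.1 + 189) ≈ 52.712 hours.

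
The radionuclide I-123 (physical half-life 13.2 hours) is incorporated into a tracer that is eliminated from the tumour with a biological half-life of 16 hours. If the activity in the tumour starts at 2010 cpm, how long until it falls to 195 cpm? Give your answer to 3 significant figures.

1/t_eff = 1/t_phys + 1/t_biol = 1/13.2 + 1/16 = 0.13826 per hour.
t_eff = 13.2 × 16 / (13.2 + 16) ≈ 7.2329 hours.
n = log₂(2010/195) ≈ 3.3656; t = 3.3656 × 7.2329 ≈ 24.343 hours.

24.3 hours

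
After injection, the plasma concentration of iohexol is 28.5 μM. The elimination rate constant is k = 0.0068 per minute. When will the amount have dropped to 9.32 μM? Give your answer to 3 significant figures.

t½ = ln 2 / k = 0.69315 / 0.0068 ≈ 101.93 minutes.
Fraction remaining = 9.32/28.5 ≈ 0.32702.
n = log₂(28.5/9.32) = ln(3.0579)/ln 2 ≈ 1.6126 half-lives.
t = n × t½ = 1.6126 × 101.93 ≈ 164.37 minutes.

164 minutes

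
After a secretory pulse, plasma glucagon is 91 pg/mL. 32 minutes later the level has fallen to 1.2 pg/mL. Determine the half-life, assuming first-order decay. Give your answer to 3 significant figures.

A/A₀ = 1.2/91 ≈ 0.013187.
n = log₂(75.833) ≈ 6.2448 half-lives elapsed in 32 minutes.
t½ = 32/6.2448 ≈ 5.1243 minutes.

5.12 minutes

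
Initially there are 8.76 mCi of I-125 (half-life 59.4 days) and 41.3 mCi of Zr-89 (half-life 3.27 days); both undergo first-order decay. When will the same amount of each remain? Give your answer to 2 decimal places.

7.74 days

Set 8.76·(1/2)^(t/59.4) = 41.3·(1/2)^(t/3.27).
Taking log₂: log₂(8.76/41.3) = t·(1/59.4 − 1/3.27).
log₂(0.21211) = -2.2371; 1/59.4 − 1/3.27 = -0.28898.
t = -2.2371 / -0.28898 ≈ 7.7416 days.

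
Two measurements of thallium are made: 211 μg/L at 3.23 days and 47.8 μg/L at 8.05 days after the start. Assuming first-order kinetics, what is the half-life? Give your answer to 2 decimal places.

2.25 days

Over Δt = 8.05 − 3.23 = 4.82 days, the level fell by a factor of 211/47.8 ≈ 4.4142.
n = log₂(4.4142) ≈ 2.1422 half-lives, so t½ = 4.82/2.1422 ≈ 2.2501 days.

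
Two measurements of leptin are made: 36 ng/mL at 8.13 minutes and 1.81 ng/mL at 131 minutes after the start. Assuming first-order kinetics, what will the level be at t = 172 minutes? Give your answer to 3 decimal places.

Over Δt = 131 − 8.13 = 122.87 minutes, the level fell by a factor of 36/1.81 ≈ 19.89.
n = log₂(19.89) ≈ 4.3139 half-lives, so t½ = 122.87/4.3139 ≈ 28.482 minutes.
From t = 131 to t = 172: 1.81 × (1/2)^((172−131)/28.482) ≈ 0.66734 ng/mL.

0.667 ng/mL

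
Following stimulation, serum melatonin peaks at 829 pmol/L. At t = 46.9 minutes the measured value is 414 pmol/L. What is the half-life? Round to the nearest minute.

47 minutes

A/A₀ = 414/829 ≈ 0.4994.
n = log₂(2.0024) ≈ 1.0017 half-lives elapsed in 46.9 minutes.
t½ = 46.9/1.0017 ≈ 46.818 minutes.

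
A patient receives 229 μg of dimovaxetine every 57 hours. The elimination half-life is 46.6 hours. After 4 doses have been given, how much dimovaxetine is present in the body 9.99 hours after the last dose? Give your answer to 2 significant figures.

330 μg

The 4 doses were given 180.99, 123.99, 66.99, 9.99 hours ago.
Total = 229·(1/2)^(180.99/46.6) + 229·(1/2)^(123.99/46.6) + 229·(1/2)^(66.99/46.6) + 229·(1/2)^(9.99/46.6)
      = 15.512 + 36.214 + 84.545 + 197.38 ≈ 333.65 μg.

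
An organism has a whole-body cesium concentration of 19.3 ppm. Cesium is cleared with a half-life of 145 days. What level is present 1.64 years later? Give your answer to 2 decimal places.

Convert the elapsed time: 1.64 years = 598.6 days.
Number of half-lives: n = 598.6/145 ≈ 4.1283.
Remaining = 19.3 × (1/2)^4.1283 = 19.3 × 0.057183 ≈ 1.1036 ppm.

1.10 ppm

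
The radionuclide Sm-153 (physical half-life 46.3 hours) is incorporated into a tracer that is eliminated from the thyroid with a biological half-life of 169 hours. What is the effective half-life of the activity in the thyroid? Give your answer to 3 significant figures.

36.3 hours

1/t_eff = 1/t_phys + 1/t_biol = 1/46.3 + 1/169 = 0.027515 per hour.
t_eff = 46.3 × 169 / (46.3 + 169) ≈ 36.343 hours.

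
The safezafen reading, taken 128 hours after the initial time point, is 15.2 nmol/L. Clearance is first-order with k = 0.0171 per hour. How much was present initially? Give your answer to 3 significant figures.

t½ = ln 2 / k = 0.69315 / 0.0171 ≈ 40.535 hours.
Number of half-lives elapsed: n = 128/40.535 ≈ 3.1578.
A₀ = A × 2^n = 15.2 × 2^3.1578 = 15.2 × 8.9245 ≈ 135.65 nmol/L.

136 nmol/L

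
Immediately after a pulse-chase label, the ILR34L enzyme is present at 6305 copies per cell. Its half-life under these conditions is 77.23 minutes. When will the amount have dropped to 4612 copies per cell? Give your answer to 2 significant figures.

35 minutes

Fraction remaining = 4612/6305 ≈ 0.73148.
n = log₂(6305/4612) = ln(1.3671)/ln 2 ≈ 0.4511 half-lives.
t = n × t½ = 0.4511 × 77.23 ≈ 34.839 minutes.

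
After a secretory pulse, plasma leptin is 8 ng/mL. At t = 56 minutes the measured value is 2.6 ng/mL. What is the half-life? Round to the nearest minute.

A/A₀ = 2.6/8 ≈ 0.325.
n = log₂(3.0769) ≈ 1.6215 half-lives elapsed in 56 minutes.
t½ = 56/1.6215 ≈ 34.536 minutes.

35 minutes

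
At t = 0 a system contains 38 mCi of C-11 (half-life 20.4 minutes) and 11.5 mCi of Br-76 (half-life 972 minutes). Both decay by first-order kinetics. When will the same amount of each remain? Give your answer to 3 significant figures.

35.9 minutes

Set 38·(1/2)^(t/20.4) = 11.5·(1/2)^(t/972).
Taking log₂: log₂(38/11.5) = t·(1/20.4 − 1/972).
log₂(3.3043) = 1.7244; 1/20.4 − 1/972 = 0.047991.
t = 1.7244 / 0.047991 ≈ 35.931 minutes.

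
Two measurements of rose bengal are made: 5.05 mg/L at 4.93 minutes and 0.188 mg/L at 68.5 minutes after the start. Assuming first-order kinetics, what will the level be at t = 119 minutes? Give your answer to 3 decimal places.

0.014 mg/L

Over Δt = 68.5 − 4.93 = 63.57 minutes, the level fell by a factor of 5.05/0.188 ≈ 26.862.
n = log₂(26.862) ≈ 4.7475 half-lives, so t½ = 63.57/4.7475 ≈ 13.39 minutes.
From t = 68.5 to t = 119: 0.188 × (1/2)^((119−68.5)/13.39) ≈ 0.013767 mg/L.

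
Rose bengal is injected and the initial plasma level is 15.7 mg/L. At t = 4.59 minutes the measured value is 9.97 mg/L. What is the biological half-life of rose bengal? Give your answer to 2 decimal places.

7.01 minutes

A/A₀ = 9.97/15.7 ≈ 0.63503.
n = log₂(1.5747) ≈ 0.6551 half-lives elapsed in 4.59 minutes.
t½ = 4.59/0.6551 ≈ 7.0066 minutes.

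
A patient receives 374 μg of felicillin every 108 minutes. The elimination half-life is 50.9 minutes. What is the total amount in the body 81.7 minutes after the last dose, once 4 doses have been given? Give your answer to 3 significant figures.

The 4 doses were given 405.7, 297.7, 189.7, 81.7 minutes ago.
Total = 374·(1/2)^(405.7/50.9) + 374·(1/2)^(297.7/50.9) + 374·(1/2)^(189.7/50.9) + 374·(1/2)^(81.7/50.9)
      = 1.4911 + 6.4898 + 28.246 + 122.94 ≈ 159.16 μg.

159 μg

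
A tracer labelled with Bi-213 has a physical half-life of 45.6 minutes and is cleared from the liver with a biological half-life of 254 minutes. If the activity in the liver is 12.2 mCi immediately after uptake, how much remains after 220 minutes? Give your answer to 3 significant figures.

1/t_eff = 1/t_phys + 1/t_biol = 1/45.6 + 1/254 = 0.025867 per minute.
t_eff = 45.6 × 254 / (45.6 + 254) ≈ 38.66 minutes.
Remaining = 12.2 × (1/2)^(220/38.66) = 12.2 × (1/2)^5.6907 ≈ 0.2362 mCi.

0.236 mCi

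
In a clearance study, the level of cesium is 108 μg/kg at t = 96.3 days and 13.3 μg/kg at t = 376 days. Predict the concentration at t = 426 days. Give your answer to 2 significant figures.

9.1 μg/kg

Over Δt = 376 − 96.3 = 279.7 days, the level fell by a factor of 108/13.3 ≈ 8.1203.
n = log₂(8.1203) ≈ 3.0215 half-lives, so t½ = 279.7/3.0215 ≈ 92.569 days.
From t = 376 to t = 426: 13.3 × (1/2)^((426−376)/92.569) ≈ 9.1465 μg/kg.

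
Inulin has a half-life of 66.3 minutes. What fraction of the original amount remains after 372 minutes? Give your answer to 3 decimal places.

n = 372/66.3 ≈ 5.6109 half-lives.
Fraction remaining = (1/2)^5.6109 ≈ 0.020463.

0.020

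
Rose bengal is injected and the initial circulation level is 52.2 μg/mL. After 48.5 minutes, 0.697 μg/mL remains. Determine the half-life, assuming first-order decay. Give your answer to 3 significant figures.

7.79 minutes

A/A₀ = 0.697/52.2 ≈ 0.013352.
n = log₂(74.892) ≈ 6.2267 half-lives elapsed in 48.5 minutes.
t½ = 48.5/6.2267 ≈ 7.789 minutes.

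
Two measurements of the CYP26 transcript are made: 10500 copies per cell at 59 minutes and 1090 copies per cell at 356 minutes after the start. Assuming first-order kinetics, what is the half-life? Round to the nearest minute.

Over Δt = 356 − 59 = 297 minutes, the level fell by a factor of 10500/1090 ≈ 9.633.
n = log₂(9.633) ≈ 3.268 half-lives, so t½ = 297/3.268 ≈ 90.882 minutes.

91 minutes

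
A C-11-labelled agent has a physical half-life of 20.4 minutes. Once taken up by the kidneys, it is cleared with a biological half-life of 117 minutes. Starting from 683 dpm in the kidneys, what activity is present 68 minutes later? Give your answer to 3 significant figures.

45.3 dpm

1/t_eff = 1/t_phys + 1/t_biol = 1/20.4 + 1/117 = 0.057567 per minute.
t_eff = 20.4 × 117 / (20.4 + 117) ≈ 17.371 minutes.
Remaining = 683 × (1/2)^(68/17.371) = 683 × (1/2)^3.9145 ≈ 45.293 dpm.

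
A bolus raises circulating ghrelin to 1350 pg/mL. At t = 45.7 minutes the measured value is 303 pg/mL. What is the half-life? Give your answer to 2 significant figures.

21 minutes

A/A₀ = 303/1350 ≈ 0.22444.
n = log₂(4.4554) ≈ 2.1556 half-lives elapsed in 45.7 minutes.
t½ = 45.7/2.1556 ≈ 21.201 minutes.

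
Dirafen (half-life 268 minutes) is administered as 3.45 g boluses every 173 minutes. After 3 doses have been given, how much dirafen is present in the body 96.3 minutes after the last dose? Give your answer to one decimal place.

5.5 g

The 3 doses were given 442.3, 269.3, 96.3 minutes ago.
Total = 3.45·(1/2)^(442.3/268) + 3.45·(1/2)^(269.3/268) + 3.45·(1/2)^(96.3/268)
      = 1.099 + 1.7192 + 2.6894 ≈ 5.5076 g.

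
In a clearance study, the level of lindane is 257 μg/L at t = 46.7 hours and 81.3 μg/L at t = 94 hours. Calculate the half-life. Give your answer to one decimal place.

Over Δt = 94 − 46.7 = 47.3 hours, the level fell by a factor of 257/81.3 ≈ 3.1611.
n = log₂(3.1611) ≈ 1.6604 half-lives, so t½ = 47.3/1.6604 ≈ 28.486 hours.

28.5 hours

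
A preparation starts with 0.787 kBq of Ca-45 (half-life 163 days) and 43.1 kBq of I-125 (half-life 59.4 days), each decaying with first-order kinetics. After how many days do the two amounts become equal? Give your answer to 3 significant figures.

540 days

Set 0.787·(1/2)^(t/163) = 43.1·(1/2)^(t/59.4).
Taking log₂: log₂(0.787/43.1) = t·(1/163 − 1/59.4).
log₂(0.01826) = -5.7752; 1/163 − 1/59.4 = -0.0107.
t = -5.7752 / -0.0107 ≈ 539.73 days.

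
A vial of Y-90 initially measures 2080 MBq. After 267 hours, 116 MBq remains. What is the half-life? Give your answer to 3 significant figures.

A/A₀ = 116/2080 ≈ 0.055769.
n = log₂(17.931) ≈ 4.1644 half-lives elapsed in 267 hours.
t½ = 267/4.1644 ≈ 64.115 hours.

64.1 hours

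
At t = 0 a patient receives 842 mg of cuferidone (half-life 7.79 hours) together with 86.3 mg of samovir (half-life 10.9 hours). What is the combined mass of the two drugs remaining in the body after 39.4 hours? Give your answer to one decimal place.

32.3 mg

cuferidone: 842 × (1/2)^(39.4/7.79) = 842 × (1/2)^5.0578 ≈ 25.28 mg.
samovir: 86.3 × (1/2)^(39.4/10.9) = 86.3 × (1/2)^3.6147 ≈ 7.045 mg.
Total = 25.28 + 7.045 ≈ 32.325 mg.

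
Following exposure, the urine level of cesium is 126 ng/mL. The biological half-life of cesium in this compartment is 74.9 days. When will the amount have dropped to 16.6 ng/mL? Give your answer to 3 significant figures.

Fraction remaining = 16.6/126 ≈ 0.13175.
n = log₂(126/16.6) = ln(7.5904)/ln 2 ≈ 2.9242 half-lives.
t = n × t½ = 2.9242 × 74.9 ≈ 219.02 days.

219 days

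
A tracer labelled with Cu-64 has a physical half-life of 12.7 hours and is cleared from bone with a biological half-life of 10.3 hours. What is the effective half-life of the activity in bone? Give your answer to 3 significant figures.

1/t_eff = 1/t_phys + 1/t_biol = 1/12.7 + 1/10.3 = 0.17583 per hour.
t_eff = 12.7 × 10.3 / (12.7 + 10.3) ≈ 5.6874 hours.

5.69 hours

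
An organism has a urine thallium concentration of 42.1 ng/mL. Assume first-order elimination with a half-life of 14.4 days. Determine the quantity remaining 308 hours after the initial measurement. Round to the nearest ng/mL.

23 ng/mL

Convert the elapsed time: 308 hours = 12.8333 days.
Number of half-lives: n = 12.8333/14.4 ≈ 0.8912.
Remaining = 42.1 × (1/2)^0.8912 = 42.1 × 0.53916 ≈ 22.699 ng/mL.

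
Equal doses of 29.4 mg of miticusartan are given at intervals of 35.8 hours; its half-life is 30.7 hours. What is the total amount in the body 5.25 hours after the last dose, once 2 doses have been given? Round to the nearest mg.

38 mg

The 2 doses were given 41.05, 5.25 hours ago.
Total = 29.4·(1/2)^(41.05/30.7) + 29.4·(1/2)^(5.25/30.7)
      = 11.637 + 26.114 ≈ 37.75 mg.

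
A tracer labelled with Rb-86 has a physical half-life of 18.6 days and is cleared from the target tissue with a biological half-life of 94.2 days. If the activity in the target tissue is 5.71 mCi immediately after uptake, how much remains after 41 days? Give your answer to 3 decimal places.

0.916 mCi

1/t_eff = 1/t_phys + 1/t_biol = 1/18.6 + 1/94.2 = 0.064379 per day.
t_eff = 18.6 × 94.2 / (18.6 + 94.2) ≈ 15.533 days.
Remaining = 5.71 × (1/2)^(41/15.533) = 5.71 × (1/2)^2.6395 ≈ 0.91633 mCi.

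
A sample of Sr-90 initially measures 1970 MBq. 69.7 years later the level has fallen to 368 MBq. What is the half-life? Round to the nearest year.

29 years

A/A₀ = 368/1970 ≈ 0.1868.
n = log₂(5.3533) ≈ 2.4204 half-lives elapsed in 69.7 years.
t½ = 69.7/2.4204 ≈ 28.797 years.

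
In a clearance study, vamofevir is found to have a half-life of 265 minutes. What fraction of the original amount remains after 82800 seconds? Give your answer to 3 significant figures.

0.0271

82800 seconds = 1380 minutes.
n = 1380/265 ≈ 5.2075 half-lives.
Fraction remaining = (1/2)^5.2075 ≈ 0.027063.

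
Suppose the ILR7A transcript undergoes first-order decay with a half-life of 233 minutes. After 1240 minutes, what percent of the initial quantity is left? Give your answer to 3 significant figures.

2.50%

n = 1240/233 ≈ 5.3219 half-lives.
Fraction remaining = (1/2)^5.3219 ≈ 0.025001, i.e. 2.5001%.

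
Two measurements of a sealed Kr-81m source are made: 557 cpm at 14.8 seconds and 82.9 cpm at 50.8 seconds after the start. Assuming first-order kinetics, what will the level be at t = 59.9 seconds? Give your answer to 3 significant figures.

Over Δt = 50.8 − 14.8 = 36 seconds, the level fell by a factor of 557/82.9 ≈ 6.7189.
n = log₂(6.7189) ≈ 2.7482 half-lives, so t½ = 36/2.7482 ≈ 13.099 seconds.
From t = 50.8 to t = 59.9: 82.9 × (1/2)^((59.9−50.8)/13.099) ≈ 51.219 cpm.

51.2 cpm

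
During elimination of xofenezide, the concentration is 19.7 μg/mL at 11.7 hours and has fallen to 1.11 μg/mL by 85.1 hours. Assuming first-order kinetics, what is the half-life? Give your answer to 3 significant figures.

17.7 hours

Over Δt = 85.1 − 11.7 = 73.4 hours, the level fell by a factor of 19.7/1.11 ≈ 17.748.
n = log₂(17.748) ≈ 4.1496 half-lives, so t½ = 73.4/4.1496 ≈ 17.689 hours.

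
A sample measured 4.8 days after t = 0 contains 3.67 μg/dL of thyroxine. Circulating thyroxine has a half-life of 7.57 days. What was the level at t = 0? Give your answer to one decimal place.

5.7 μg/dL

Number of half-lives elapsed: n = 4.8/7.57 ≈ 0.63408.
A₀ = A × 2^n = 3.67 × 2^0.63408 = 3.67 × 1.5519 ≈ 5.6957 μg/dL.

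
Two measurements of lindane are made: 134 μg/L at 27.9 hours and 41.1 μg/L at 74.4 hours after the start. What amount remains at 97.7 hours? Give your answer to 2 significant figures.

Over Δt = 74.4 − 27.9 = 46.5 hours, the level fell by a factor of 134/41.1 ≈ 3.2603.
n = log₂(3.2603) ≈ 1.705 half-lives, so t½ = 46.5/1.705 ≈ 27.272 hours.
From t = 74.4 to t = 97.7: 41.1 × (1/2)^((97.7−74.4)/27.272) ≈ 22.733 μg/L.

23 μg/L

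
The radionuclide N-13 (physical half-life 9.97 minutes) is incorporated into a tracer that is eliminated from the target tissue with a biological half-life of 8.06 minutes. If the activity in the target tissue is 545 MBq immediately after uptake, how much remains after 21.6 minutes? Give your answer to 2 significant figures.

1/t_eff = 1/t_phys + 1/t_biol = 1/9.97 + 1/8.06 = 0.22437 per minute.
t_eff = 9.97 × 8.06 / (9.97 + 8.06) ≈ 4.4569 minutes.
Remaining = 545 × (1/2)^(21.6/4.4569) = 545 × (1/2)^4.8464 ≈ 18.945 MBq.

19 MBq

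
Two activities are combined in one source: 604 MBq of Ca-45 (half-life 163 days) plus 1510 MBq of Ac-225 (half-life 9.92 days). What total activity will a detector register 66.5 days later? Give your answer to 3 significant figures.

Ca-45: 604 × (1/2)^(66.5/163) = 604 × (1/2)^0.40798 ≈ 455.22 MBq.
Ac-225: 1510 × (1/2)^(66.5/9.92) = 1510 × (1/2)^6.7036 ≈ 14.487 MBq.
Total = 455.22 + 14.487 ≈ 469.71 MBq.

470 MBq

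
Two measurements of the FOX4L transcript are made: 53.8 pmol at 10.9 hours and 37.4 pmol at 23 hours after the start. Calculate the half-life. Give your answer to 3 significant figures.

Over Δt = 23 − 10.9 = 12.1 hours, the level fell by a factor of 53.8/37.4 ≈ 1.4385.
n = log₂(1.4385) ≈ 0.52457 half-lives, so t½ = 12.1/0.52457 ≈ 23.067 hours.

23.1 hours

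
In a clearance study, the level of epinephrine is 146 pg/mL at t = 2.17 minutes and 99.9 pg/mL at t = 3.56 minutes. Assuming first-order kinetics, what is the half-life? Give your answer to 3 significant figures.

2.54 minutes

Over Δt = 3.56 − 2.17 = 1.39 minutes, the level fell by a factor of 146/99.9 ≈ 1.4615.
n = log₂(1.4615) ≈ 0.54741 half-lives, so t½ = 1.39/0.54741 ≈ 2.5392 minutes.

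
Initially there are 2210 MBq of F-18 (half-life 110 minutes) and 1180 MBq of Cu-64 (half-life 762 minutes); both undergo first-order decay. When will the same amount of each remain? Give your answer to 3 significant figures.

Set 2210·(1/2)^(t/110) = 1180·(1/2)^(t/762).
Taking log₂: log₂(2210/1180) = t·(1/110 − 1/762).
log₂(1.8729) = 0.90526; 1/110 − 1/762 = 0.0077786.
t = 0.90526 / 0.0077786 ≈ 116.38 minutes.

116 minutes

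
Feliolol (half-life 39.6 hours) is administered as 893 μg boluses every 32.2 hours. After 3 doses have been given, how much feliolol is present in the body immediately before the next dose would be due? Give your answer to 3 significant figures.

962 μg

The 3 doses were given 96.6, 64.4, 32.2 hours ago.
Total = 893·(1/2)^(96.6/39.6) + 893·(1/2)^(64.4/39.6) + 893·(1/2)^(32.2/39.6)
      = 164.63 + 289.27 + 508.25 ≈ 962.15 μg.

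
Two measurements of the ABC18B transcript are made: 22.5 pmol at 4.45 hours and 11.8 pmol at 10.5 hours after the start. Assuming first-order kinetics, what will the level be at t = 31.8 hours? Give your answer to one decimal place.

1.2 pmol

Over Δt = 10.5 − 4.45 = 6.05 hours, the level fell by a factor of 22.5/11.8 ≈ 1.9068.
n = log₂(1.9068) ≈ 0.93114 half-lives, so t½ = 6.05/0.93114 ≈ 6.4974 hours.
From t = 10.5 to t = 31.8: 11.8 × (1/2)^((31.8−10.5)/6.4974) ≈ 1.2163 pmol.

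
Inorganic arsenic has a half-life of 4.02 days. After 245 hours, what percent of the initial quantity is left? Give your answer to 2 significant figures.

17%

245 hours = 10.2083 days.
n = 10.2083/4.02 ≈ 2.5394 half-lives.
Fraction remaining = (1/2)^2.5394 ≈ 0.17202, i.e. 17.202%.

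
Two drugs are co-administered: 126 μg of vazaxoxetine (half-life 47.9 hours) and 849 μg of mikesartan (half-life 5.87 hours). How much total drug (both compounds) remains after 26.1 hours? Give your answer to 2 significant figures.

130 μg

vazaxoxetine: 126 × (1/2)^(26.1/47.9) = 126 × (1/2)^0.54489 ≈ 86.366 μg.
mikesartan: 849 × (1/2)^(26.1/5.87) = 849 × (1/2)^4.4463 ≈ 38.943 μg.
Total = 86.366 + 38.943 ≈ 125.31 μg.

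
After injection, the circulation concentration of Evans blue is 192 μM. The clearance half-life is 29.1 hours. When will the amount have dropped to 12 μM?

116.4 hours

12/192 = 1/16, so 4 half-lives have elapsed.
t = 4 × 29.1 = 116.4 hours.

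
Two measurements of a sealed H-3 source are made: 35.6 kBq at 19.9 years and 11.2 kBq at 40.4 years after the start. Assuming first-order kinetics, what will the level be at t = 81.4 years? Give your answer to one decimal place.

1.1 kBq

Over Δt = 40.4 − 19.9 = 20.5 years, the level fell by a factor of 35.6/11.2 ≈ 3.1786.
n = log₂(3.1786) ≈ 1.6684 half-lives, so t½ = 20.5/1.6684 ≈ 12.287 years.
From t = 40.4 to t = 81.4: 11.2 × (1/2)^((81.4−40.4)/12.287) ≈ 1.1085 kBq.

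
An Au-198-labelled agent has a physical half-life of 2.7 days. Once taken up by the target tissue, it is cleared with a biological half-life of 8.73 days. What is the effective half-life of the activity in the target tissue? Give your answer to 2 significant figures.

2.1 days

1/t_eff = 1/t_phys + 1/t_biol = 1/2.7 + 1/8.73 = 0.48492 per day.
t_eff = 2.7 × 8.73 / (2.7 + 8.73) ≈ 2.0622 days.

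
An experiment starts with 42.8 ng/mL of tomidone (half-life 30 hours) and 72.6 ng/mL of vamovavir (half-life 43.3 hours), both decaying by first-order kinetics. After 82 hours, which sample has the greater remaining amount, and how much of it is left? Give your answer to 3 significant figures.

tomidone: 42.8 × (1/2)^2.7333 ≈ 6.4362 ng/mL.
vamovavir: 72.6 × (1/2)^1.8938 ≈ 19.537 ng/mL.
Vamovavir has more remaining, at ≈ 19.537 ng/mL.

vamovavir, 19.5 ng/mL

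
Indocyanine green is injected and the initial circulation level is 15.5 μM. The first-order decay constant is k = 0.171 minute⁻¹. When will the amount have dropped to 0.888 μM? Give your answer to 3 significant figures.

t½ = ln 2 / k = 0.69315 / 0.171 ≈ 4.0535 minutes.
Fraction remaining = 0.888/15.5 ≈ 0.05729.
n = log₂(15.5/0.888) = ln(17.455)/ln 2 ≈ 4.1256 half-lives.
t = n × t½ = 4.1256 × 4.0535 ≈ 16.723 minutes.

16.7 minutes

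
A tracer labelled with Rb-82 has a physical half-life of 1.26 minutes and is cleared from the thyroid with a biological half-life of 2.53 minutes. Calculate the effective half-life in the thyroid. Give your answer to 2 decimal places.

0.84 minutes

1/t_eff = 1/t_phys + 1/t_biol = 1/1.26 + 1/2.53 = 1.1889 per minute.
t_eff = 1.26 × 2.53 / (1.26 + 2.53) ≈ 0.84111 minutes.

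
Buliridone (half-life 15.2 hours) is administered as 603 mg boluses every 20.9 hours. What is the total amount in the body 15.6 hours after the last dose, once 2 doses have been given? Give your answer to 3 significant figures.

The 2 doses were given 36.5, 15.6 hours ago.
Total = 603·(1/2)^(36.5/15.2) + 603·(1/2)^(15.6/15.2)
      = 114.14 + 296.05 ≈ 410.19 mg.

410 mg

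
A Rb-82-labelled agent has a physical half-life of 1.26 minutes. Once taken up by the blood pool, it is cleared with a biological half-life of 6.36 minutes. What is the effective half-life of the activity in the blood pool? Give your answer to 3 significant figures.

1.05 minutes

1/t_eff = 1/t_phys + 1/t_biol = 1/1.26 + 1/6.36 = 0.95088 per minute.
t_eff = 1.26 × 6.36 / (1.26 + 6.36) ≈ 1.0517 minutes.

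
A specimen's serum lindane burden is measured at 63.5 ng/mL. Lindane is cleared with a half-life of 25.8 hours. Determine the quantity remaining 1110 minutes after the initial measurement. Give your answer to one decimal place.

38.6 ng/mL

Convert the elapsed time: 1110 minutes = 18.5 hours.
Number of half-lives: n = 18.5/25.8 ≈ 0.71705.
Remaining = 63.5 × (1/2)^0.71705 = 63.5 × 0.60834 ≈ 38.629 ng/mL.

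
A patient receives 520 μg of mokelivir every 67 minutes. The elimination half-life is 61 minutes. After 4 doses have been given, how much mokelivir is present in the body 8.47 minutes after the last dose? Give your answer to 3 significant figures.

844 μg

The 4 doses were given 209.47, 142.47, 75.47, 8.47 minutes ago.
Total = 520·(1/2)^(209.47/61) + 520·(1/2)^(142.47/61) + 520·(1/2)^(75.47/61) + 520·(1/2)^(8.47/61)
      = 48.116 + 103.02 + 220.58 + 472.29 ≈ 844 μg.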